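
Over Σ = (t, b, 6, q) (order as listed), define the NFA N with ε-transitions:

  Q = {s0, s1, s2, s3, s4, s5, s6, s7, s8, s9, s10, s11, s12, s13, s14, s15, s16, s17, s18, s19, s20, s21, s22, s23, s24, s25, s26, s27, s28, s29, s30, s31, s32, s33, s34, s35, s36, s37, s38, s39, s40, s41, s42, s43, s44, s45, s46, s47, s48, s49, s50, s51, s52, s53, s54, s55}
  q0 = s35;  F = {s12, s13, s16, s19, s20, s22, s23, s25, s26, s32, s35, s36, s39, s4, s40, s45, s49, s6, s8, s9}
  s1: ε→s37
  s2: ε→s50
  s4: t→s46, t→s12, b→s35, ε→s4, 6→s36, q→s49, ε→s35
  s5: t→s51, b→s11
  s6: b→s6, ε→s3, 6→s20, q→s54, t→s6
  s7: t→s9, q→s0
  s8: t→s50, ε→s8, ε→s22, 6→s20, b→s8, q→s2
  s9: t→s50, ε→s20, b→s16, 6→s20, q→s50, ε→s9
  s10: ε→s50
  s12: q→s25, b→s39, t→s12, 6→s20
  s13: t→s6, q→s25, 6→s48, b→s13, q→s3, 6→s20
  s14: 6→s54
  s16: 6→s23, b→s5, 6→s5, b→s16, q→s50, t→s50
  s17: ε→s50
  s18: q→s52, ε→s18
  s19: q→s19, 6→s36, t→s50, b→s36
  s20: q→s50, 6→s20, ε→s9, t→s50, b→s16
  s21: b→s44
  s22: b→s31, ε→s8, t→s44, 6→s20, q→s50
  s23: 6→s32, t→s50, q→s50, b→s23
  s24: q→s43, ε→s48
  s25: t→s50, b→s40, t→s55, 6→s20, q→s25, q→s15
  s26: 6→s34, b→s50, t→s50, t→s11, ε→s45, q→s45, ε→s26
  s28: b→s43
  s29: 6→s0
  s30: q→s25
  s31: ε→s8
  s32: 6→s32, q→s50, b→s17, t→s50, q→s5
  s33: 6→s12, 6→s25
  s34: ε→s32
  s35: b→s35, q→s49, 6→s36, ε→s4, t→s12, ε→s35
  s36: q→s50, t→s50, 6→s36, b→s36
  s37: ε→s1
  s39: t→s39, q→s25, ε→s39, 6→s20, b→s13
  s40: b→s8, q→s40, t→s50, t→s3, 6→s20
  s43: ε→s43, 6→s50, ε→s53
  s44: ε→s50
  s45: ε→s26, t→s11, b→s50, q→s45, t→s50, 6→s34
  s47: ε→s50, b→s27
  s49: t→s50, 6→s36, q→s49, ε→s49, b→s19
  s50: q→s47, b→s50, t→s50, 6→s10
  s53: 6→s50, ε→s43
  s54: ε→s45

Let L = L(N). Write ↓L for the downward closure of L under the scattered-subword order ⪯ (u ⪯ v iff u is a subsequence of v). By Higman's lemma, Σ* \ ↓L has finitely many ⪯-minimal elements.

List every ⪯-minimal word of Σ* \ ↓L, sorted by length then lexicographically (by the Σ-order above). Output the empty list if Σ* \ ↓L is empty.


Antichain: [6t, 6q, qt, qbbq, tbbtqb, t6b66b].

|Q|=56, |F|=20, |δ|=142 (31 ε).
min D↑ (17 st, q0=0, F={7}): 0:t→1,b→0,6→2,q→3 1:t→1,b→4,6→5,q→6 2:t→7,b→2,6→2,q→7 3:t→7,b→8,6→2,q→3 4:t→4,b→9,6→5,q→6 5:t→7,b→10,6→5,q→7 6:t→7,b→11,6→5,q→6 7:t→7,b→7,6→7,q→7 8:t→7,b→2,6→2,q→8 9:t→12,b→9,6→5,q→6 10:t→7,b→10,6→13,q→7 11:t→7,b→14,6→5,q→11 12:t→12,b→12,6→5,q→15 13:t→7,b→13,6→16,q→7 14:t→7,b→14,6→5,q→7 15:t→7,b→7,6→16,q→15 16:t→7,b→7,6→16,q→7.
'6t': run [38, 16, 5] end={s10,s27,s47,s50,s51} — reject; 2/2 single-dels accept.
'6q': run [38, 16, 7] end={s10,s11,s27,s47,s5,s50,s51} rej; 2/2 deletions ∈↓L.
'qt': |S_i|=[38, 30, 9] end={s10,s11,s27,s3,s44,s47,s50,s51,s55} — reject; 2/2 single-dels accept.
'qbbq': |S_i|=[38, 30, 22, 19, 8] end={s10,s11,s2,s27,s47,s5,s50,s51} ∉↓L; 4/4 single-dels accept.
'tbbtqb': run [38, 33, 31, 30, 21, 13, 6] end={s10,s11,s17,s27,s47,s50} ∉↓L; 6/6 del acc.
't6b66b': run [38, 33, 15, 11, 10, 9, 6] end={s10,s11,s17,s27,s47,s50} ∉↓L; 6/6 del acc.
6 minimals (antichain).


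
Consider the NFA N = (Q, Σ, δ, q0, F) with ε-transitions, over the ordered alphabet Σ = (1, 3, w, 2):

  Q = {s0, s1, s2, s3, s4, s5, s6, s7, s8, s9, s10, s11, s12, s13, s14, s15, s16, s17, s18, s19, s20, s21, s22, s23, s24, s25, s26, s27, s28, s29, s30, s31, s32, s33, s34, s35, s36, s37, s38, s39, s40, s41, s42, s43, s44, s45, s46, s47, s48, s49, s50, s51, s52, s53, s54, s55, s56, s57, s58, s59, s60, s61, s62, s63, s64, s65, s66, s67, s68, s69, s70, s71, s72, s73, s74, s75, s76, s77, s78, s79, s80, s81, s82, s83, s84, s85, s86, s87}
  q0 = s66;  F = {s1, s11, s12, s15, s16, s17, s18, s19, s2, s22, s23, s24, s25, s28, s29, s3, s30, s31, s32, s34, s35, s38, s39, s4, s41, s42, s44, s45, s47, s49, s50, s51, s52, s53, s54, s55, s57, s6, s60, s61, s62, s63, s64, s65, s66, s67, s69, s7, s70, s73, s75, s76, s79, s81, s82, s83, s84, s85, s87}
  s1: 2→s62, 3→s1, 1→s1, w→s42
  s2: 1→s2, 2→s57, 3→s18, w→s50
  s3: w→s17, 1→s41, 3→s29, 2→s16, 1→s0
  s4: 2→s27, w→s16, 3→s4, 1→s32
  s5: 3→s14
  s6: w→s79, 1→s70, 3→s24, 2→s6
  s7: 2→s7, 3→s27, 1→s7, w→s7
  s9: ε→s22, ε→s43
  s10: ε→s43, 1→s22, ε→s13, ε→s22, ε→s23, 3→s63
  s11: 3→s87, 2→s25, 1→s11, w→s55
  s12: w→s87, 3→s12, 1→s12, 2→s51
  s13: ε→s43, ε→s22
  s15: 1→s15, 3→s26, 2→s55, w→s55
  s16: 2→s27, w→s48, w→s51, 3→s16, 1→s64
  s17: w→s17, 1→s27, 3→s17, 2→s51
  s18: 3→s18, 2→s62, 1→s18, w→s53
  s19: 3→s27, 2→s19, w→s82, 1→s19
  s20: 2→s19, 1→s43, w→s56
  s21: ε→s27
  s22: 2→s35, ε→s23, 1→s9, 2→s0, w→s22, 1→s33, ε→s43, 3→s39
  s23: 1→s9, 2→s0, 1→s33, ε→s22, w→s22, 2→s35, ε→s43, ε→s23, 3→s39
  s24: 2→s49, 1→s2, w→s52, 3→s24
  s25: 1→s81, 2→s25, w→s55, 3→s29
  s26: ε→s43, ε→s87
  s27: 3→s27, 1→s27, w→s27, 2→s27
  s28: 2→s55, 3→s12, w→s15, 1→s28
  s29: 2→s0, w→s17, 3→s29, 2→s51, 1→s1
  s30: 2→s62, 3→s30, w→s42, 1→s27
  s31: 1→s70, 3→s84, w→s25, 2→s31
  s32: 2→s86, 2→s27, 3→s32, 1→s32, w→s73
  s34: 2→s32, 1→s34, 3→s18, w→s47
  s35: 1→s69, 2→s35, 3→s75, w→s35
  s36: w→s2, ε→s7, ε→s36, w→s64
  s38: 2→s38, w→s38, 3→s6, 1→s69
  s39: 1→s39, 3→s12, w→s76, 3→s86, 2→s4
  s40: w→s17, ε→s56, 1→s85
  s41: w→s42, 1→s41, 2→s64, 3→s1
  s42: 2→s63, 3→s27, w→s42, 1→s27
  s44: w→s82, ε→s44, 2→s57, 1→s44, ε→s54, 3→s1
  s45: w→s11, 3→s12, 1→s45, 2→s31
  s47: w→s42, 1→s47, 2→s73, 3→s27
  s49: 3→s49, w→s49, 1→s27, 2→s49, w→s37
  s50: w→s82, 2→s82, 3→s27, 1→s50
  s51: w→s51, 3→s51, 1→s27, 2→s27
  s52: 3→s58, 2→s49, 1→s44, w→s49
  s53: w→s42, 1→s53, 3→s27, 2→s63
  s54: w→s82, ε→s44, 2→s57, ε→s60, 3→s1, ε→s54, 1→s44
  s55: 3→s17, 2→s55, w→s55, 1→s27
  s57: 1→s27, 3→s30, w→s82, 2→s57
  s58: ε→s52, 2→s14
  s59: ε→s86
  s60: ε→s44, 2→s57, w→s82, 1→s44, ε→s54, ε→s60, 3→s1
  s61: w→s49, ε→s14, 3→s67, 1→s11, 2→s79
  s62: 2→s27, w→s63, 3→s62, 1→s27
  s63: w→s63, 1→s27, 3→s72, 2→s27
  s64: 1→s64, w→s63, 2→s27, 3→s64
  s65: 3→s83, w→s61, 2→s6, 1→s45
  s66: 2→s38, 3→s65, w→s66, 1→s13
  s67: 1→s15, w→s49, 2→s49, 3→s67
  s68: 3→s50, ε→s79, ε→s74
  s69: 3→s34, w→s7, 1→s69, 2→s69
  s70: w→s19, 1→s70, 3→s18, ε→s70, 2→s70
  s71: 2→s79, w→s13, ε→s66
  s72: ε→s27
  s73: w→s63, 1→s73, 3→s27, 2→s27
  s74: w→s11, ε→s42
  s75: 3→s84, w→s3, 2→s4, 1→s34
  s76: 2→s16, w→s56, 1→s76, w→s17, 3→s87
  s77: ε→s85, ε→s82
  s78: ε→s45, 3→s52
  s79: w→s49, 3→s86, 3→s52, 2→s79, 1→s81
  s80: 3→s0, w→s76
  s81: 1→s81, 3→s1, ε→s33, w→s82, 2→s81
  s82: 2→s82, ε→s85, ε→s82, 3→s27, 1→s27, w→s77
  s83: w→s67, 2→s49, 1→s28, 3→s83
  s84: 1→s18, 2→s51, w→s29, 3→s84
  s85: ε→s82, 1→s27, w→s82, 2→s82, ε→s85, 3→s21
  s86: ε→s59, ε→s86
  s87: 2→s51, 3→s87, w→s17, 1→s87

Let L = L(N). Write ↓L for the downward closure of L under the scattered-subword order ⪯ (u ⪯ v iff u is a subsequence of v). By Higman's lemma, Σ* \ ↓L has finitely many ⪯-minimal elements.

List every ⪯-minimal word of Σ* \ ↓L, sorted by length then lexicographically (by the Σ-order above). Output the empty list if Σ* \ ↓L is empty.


|Q|=88, |F|=59, |δ|=316 (46 ε).
min D↑ (56 st, q0=0, F={30}): 0:1→1,3→2,w→0,2→3 1:1→1,3→4,w→1,2→5 2:1→6,3→7,w→8,2→9 3:1→10,3→9,w→3,2→3 4:1→4,3→11,w→12,2→13 5:1→10,3→14,w→5,2→5 6:1→6,3→11,w→15,2→16 7:1→17,3→7,w→18,2→19 8:1→15,3→18,w→19,2→20 9:1→21,3→22,w→20,2→9 10:1→10,3→23,w→24,2→10 11:1→11,3→11,w→25,2→26 12:1→12,3→25,w→27,2→28 13:1→29,3→13,w→28,2→30 14:1→23,3→31,w→32,2→13 15:1→15,3→25,w→33,2→34 16:1→21,3→31,w→34,2→16 17:1→17,3→11,w→35,2→33 18:1→35,3→18,w→19,2→19 19:1→30,3→19,w→19,2→19 20:1→36,3→37,w→19,2→20 21:1→21,3→38,w→39,2→21 22:1→40,3→22,w→37,2→19 23:1→23,3→38,w→41,2→29 24:1→24,3→30,w→24,2→24 25:1→25,3→25,w→27,2→26 26:1→30,3→26,w→26,2→30 27:1→30,3→27,w→27,2→26 28:1→42,3→28,w→26,2→30 29:1→29,3→29,w→43,2→30 30:1→30,3→30,w→30,2→30 31:1→38,3→31,w→44,2→26 32:1→45,3→44,w→27,2→28 33:1→30,3→27,w→33,2→33 34:1→36,3→44,w→33,2→34 35:1→35,3→25,w→33,2→33 36:1→36,3→46,w→47,2→36 37:1→48,3→37,w→19,2→19 38:1→38,3→38,w→49,2→50 39:1→39,3→30,w→47,2→39 40:1→40,3→38,w→51,2→52 41:1→41,3→30,w→53,2→43 42:1→42,3→42,w→54,2→30 43:1→43,3→30,w→54,2→30 44:1→46,3→44,w→27,2→26 45:1→45,3→46,w→53,2→42 46:1→46,3→46,w→53,2→50 47:1→30,3→30,w→47,2→47 48:1→48,3→46,w→47,2→52 49:1→49,3→30,w→53,2→54 50:1→30,3→50,w→54,2→30 51:1→51,3→30,w→47,2→47 52:1→30,3→55,w→47,2→52 53:1→30,3→30,w→53,2→54 54:1→30,3→30,w→54,2→30 55:1→30,3→55,w→53,2→50 [Hopcroft].
'1322': N↓-sim [76, 62, 35, 14, 3] end={s27,s59,s86} — reject; 4/4 deletions ∈↓L.
'3321': |S_i|=[76, 67, 47, 20, 1] end={s27} rej; 4/4 single-dels accept.
'3ww1': |S_i|=[76, 67, 50, 15, 1] end={s27} — reject; 4/4 deletions ∈↓L.
'21w3': N↓-sim [76, 56, 34, 14, 3] end={s21,s27,s72} rej; 4/4 deletions ∈↓L.
4 words, ⪯-incomp.

A = [1322, 3321, 3ww1, 21w3].


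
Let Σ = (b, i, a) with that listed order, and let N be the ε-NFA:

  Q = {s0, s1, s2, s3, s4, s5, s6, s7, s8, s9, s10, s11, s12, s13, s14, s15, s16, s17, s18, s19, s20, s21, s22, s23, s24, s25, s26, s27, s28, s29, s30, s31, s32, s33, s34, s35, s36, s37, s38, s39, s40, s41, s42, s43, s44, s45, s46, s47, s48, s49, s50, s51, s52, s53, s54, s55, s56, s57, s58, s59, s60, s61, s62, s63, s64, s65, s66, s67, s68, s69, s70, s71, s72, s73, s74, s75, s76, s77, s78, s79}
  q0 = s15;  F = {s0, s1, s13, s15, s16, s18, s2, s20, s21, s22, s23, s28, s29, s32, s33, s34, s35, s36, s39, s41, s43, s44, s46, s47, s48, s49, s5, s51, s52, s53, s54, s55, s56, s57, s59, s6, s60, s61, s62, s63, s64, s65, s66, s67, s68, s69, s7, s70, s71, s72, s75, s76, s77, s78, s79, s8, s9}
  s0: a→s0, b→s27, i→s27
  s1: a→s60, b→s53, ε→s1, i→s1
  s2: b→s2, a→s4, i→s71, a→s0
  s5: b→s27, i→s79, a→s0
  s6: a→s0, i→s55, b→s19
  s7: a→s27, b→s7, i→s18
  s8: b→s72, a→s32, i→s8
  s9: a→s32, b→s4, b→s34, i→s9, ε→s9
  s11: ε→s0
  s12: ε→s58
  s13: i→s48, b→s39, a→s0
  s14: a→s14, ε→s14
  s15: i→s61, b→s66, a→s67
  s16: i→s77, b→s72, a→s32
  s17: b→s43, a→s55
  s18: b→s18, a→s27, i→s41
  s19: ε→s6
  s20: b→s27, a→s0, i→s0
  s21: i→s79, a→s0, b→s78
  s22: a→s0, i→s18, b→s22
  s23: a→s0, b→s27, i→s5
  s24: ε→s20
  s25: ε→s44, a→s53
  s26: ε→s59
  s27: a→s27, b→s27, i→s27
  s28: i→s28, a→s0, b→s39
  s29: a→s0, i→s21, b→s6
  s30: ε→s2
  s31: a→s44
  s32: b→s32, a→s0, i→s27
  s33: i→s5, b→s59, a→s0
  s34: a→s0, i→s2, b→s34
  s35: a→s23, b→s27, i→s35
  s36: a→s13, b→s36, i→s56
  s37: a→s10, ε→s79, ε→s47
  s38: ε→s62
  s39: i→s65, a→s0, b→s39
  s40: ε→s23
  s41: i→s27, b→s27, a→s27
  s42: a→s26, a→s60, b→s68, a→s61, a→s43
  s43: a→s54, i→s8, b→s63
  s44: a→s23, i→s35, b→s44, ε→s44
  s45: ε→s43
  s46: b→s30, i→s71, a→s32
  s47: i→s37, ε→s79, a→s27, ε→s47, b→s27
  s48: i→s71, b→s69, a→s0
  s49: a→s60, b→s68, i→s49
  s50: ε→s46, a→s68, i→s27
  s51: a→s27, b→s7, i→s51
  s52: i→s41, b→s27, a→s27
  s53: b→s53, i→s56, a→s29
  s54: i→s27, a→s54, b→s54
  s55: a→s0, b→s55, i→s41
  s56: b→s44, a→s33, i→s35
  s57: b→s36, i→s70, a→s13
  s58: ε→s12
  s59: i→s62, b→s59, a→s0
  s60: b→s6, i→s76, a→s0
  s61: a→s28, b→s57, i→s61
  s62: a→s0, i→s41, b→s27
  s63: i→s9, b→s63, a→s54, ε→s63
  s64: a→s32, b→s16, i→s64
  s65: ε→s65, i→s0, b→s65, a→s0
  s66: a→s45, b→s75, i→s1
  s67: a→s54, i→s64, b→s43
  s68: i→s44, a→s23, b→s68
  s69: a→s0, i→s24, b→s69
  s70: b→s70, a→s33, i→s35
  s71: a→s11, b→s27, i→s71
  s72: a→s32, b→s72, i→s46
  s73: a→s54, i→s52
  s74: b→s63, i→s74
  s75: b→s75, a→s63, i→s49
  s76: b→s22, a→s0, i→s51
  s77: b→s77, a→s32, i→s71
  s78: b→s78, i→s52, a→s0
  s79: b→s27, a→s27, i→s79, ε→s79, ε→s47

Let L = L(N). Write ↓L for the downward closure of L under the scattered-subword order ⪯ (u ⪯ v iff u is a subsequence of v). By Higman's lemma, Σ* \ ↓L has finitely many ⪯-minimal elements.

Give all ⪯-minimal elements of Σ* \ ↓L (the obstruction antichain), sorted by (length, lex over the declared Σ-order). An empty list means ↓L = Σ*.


Antichain: [aai, iaab, ibiib, bbibab, biaiia, iabiii].

|Q|=80, |F|=57, |δ|=217 (24 ε).
min D↑ (57 st, q0=0, F={23}): 0:b→1,i→2,a→3 1:b→4,i→5,a→6 2:b→7,i→2,a→8 3:b→6,i→9,a→10 4:b→4,i→11,a→12 5:b→13,i→5,a→14 6:b→12,i→15,a→10 7:b→16,i→17,a→18 8:b→19,i→8,a→20 9:b→21,i→9,a→22 10:b→10,i→23,a→10 11:b→24,i→11,a→14 12:b→12,i→25,a→10 13:b→13,i→26,a→27 14:b→28,i→29,a→20 15:b→30,i→15,a→22 16:b→16,i→26,a→18 17:b→17,i→31,a→32 18:b→19,i→33,a→20 19:b→19,i→34,a→20 20:b→23,i→23,a→20 21:b→30,i→35,a→22 22:b→22,i→23,a→20 23:b→23,i→23,a→23 24:b→24,i→36,a→37 25:b→38,i→25,a→22 26:b→36,i→31,a→32 27:b→28,i→39,a→20 28:b→28,i→40,a→20 29:b→41,i→42,a→20 30:b→30,i→43,a→22 31:b→23,i→31,a→37 32:b→44,i→45,a→20 33:b→46,i→47,a→20 34:b→34,i→20,a→20 35:b→35,i→47,a→22 36:b→36,i→31,a→37 37:b→23,i→45,a→20 38:b→38,i→48,a→20 39:b→49,i→50,a→20 40:b→40,i→51,a→20 41:b→41,i→52,a→20 42:b→53,i→42,a→23 43:b→48,i→47,a→22 44:b→44,i→54,a→20 45:b→23,i→50,a→20 46:b→46,i→55,a→20 47:b→23,i→47,a→20 48:b→48,i→47,a→20 49:b→49,i→56,a→20 50:b→23,i→50,a→23 51:b→23,i→23,a→23 52:b→52,i→51,a→23 53:b→53,i→52,a→23 54:b→23,i→51,a→20 55:b→23,i→20,a→20 56:b→23,i→51,a→23.
'aai': |S_i|=[66, 52, 7, 1] end={s27} ∉↓L; 3/3 deletions ∈↓L.
'iaab': run [66, 58, 37, 4, 1] end={s27} rej; 4/4 del acc.
'ibiib': N↓-sim [66, 58, 48, 34, 16, 1] end={s27} — reject; 5/5 single-dels accept.
'bbibab': N↓-sim [66, 61, 54, 43, 33, 10, 1] end={s27} rej; 6/6 del acc.
'biaiia': run [66, 61, 50, 28, 18, 10, 2] end={s10,s27} rej; 6/6 deletions ∈↓L.
'iabiii': N↓-sim [66, 58, 37, 19, 10, 3, 1] end={s27} rej; 6/6 single-dels accept.
6 minimals (antichain).


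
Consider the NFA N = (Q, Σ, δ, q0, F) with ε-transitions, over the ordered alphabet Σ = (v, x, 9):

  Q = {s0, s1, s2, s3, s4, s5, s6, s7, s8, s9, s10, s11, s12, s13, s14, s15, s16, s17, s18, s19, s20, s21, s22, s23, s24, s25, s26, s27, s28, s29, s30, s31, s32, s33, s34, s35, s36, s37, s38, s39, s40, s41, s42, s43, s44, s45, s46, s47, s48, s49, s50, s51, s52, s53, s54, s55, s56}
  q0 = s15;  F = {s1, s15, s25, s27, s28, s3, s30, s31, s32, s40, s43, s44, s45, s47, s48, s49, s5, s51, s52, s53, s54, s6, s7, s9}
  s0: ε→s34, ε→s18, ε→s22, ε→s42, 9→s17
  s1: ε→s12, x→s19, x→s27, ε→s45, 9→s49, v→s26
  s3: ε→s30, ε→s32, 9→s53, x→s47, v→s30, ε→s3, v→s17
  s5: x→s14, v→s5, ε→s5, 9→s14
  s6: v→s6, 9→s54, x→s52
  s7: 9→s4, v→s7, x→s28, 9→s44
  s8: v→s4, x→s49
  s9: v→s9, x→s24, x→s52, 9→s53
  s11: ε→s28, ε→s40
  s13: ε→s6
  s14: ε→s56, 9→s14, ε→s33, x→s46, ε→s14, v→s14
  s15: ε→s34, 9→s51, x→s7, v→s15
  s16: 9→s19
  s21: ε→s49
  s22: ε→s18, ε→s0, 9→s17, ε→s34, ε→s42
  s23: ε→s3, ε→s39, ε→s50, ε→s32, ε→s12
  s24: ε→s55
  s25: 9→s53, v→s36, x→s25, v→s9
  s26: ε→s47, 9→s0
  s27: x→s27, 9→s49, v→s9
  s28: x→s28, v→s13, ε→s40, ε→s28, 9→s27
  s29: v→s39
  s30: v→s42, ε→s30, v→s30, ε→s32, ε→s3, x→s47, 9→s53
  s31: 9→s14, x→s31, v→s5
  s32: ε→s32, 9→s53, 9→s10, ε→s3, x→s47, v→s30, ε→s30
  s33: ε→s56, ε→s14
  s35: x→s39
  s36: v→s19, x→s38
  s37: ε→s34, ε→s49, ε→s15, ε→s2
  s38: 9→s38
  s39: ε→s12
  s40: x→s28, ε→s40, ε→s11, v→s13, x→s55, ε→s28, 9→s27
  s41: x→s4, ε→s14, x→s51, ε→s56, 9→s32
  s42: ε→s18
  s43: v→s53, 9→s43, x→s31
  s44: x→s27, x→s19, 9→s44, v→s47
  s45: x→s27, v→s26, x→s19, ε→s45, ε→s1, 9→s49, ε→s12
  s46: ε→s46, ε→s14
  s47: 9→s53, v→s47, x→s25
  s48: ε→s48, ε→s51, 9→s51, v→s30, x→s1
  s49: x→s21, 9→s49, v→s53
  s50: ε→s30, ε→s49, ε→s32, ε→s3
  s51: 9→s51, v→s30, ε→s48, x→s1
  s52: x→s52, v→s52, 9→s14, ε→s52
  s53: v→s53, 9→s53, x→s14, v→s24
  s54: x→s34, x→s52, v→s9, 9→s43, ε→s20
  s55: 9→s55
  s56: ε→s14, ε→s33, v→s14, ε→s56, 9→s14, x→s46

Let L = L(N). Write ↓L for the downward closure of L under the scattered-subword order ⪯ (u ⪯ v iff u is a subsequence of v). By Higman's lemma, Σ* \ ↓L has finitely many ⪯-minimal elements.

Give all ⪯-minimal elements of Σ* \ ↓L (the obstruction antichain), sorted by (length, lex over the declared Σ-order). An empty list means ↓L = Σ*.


Antichain: [9v9x, xxvx9, 9x9vx, xx99vx].

|Q|=57, |F|=24, |δ|=172 (67 ε).
min D↑ (20 st, q0=0, F={16}): 0:v→0,x→1,9→2 1:v→1,x→3,9→4 2:v→5,x→6,9→2 3:v→7,x→3,9→8 4:v→9,x→8,9→4 5:v→5,x→9,9→10 6:v→9,x→8,9→11 7:v→7,x→12,9→13 8:v→14,x→8,9→11 9:v→9,x→15,9→10 10:v→10,x→16,9→10 11:v→10,x→11,9→11 12:v→12,x→12,9→16 13:v→14,x→12,9→17 14:v→14,x→12,9→10 15:v→14,x→15,9→10 16:v→16,x→16,9→16 17:v→10,x→18,9→17 18:v→19,x→18,9→16 19:v→19,x→16,9→16 (ε-aug+det+¬).
'9v9x': run [47, 40, 26, 15, 4] end={s14,s33,s46,s56} rej; 4/4 deletions ∈↓L.
'xxvx9': run [47, 40, 27, 20, 11, 6] end={s14,s33,s38,s46,s55,s56} — reject; 5/5 single-dels accept.
'9x9vx': run [47, 40, 29, 16, 7, 4] end={s14,s33,s46,s56} ∉↓L; 5/5 del acc.
'xx99vx': run [47, 40, 27, 19, 13, 8, 4] end={s14,s33,s46,s56} ∉↓L; 6/6 single-dels accept.
4 minimals (antichain).


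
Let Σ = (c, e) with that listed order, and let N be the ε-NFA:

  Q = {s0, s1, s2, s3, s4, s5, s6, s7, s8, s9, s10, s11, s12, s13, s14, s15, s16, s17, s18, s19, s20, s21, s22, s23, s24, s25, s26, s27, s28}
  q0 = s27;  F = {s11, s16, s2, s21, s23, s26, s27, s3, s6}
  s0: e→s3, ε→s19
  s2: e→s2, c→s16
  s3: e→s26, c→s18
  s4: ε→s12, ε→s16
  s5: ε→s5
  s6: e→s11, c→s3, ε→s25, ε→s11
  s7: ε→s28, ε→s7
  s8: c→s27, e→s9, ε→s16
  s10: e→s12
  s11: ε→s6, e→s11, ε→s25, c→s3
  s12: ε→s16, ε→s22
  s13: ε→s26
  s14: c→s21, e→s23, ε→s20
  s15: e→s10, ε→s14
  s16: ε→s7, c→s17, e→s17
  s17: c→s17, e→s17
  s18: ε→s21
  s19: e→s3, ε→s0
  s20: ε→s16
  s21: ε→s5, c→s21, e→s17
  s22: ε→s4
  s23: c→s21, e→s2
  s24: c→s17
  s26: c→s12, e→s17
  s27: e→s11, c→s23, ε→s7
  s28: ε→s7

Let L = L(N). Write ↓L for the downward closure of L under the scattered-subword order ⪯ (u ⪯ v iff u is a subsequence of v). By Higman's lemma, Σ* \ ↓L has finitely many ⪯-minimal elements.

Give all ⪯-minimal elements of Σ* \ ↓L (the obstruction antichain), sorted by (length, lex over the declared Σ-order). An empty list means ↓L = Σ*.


A = [cce, cecc, ecee].

|Q|=29, |F|=9, |δ|=53 (24 ε).
min D↑ (9 st, q0=0, F={6}): 0:c→1,e→2 1:c→3,e→4 2:c→5,e→2 3:c→3,e→6 4:c→7,e→4 5:c→3,e→8 6:c→6,e→6 7:c→6,e→6 8:c→7,e→6 (ε-aug+det+¬).
'cce': run [18, 14, 10, 1] end={s17} ∉↓L; 3/3 single-dels accept.
'cecc': |S_i|=[18, 14, 9, 7, 1] end={s17} rej; 4/4 deletions ∈↓L.
'ecee': |S_i|=[18, 16, 12, 8, 1] end={s17} — reject; 4/4 deletions ∈↓L.
3 words, ⪯-incomp.


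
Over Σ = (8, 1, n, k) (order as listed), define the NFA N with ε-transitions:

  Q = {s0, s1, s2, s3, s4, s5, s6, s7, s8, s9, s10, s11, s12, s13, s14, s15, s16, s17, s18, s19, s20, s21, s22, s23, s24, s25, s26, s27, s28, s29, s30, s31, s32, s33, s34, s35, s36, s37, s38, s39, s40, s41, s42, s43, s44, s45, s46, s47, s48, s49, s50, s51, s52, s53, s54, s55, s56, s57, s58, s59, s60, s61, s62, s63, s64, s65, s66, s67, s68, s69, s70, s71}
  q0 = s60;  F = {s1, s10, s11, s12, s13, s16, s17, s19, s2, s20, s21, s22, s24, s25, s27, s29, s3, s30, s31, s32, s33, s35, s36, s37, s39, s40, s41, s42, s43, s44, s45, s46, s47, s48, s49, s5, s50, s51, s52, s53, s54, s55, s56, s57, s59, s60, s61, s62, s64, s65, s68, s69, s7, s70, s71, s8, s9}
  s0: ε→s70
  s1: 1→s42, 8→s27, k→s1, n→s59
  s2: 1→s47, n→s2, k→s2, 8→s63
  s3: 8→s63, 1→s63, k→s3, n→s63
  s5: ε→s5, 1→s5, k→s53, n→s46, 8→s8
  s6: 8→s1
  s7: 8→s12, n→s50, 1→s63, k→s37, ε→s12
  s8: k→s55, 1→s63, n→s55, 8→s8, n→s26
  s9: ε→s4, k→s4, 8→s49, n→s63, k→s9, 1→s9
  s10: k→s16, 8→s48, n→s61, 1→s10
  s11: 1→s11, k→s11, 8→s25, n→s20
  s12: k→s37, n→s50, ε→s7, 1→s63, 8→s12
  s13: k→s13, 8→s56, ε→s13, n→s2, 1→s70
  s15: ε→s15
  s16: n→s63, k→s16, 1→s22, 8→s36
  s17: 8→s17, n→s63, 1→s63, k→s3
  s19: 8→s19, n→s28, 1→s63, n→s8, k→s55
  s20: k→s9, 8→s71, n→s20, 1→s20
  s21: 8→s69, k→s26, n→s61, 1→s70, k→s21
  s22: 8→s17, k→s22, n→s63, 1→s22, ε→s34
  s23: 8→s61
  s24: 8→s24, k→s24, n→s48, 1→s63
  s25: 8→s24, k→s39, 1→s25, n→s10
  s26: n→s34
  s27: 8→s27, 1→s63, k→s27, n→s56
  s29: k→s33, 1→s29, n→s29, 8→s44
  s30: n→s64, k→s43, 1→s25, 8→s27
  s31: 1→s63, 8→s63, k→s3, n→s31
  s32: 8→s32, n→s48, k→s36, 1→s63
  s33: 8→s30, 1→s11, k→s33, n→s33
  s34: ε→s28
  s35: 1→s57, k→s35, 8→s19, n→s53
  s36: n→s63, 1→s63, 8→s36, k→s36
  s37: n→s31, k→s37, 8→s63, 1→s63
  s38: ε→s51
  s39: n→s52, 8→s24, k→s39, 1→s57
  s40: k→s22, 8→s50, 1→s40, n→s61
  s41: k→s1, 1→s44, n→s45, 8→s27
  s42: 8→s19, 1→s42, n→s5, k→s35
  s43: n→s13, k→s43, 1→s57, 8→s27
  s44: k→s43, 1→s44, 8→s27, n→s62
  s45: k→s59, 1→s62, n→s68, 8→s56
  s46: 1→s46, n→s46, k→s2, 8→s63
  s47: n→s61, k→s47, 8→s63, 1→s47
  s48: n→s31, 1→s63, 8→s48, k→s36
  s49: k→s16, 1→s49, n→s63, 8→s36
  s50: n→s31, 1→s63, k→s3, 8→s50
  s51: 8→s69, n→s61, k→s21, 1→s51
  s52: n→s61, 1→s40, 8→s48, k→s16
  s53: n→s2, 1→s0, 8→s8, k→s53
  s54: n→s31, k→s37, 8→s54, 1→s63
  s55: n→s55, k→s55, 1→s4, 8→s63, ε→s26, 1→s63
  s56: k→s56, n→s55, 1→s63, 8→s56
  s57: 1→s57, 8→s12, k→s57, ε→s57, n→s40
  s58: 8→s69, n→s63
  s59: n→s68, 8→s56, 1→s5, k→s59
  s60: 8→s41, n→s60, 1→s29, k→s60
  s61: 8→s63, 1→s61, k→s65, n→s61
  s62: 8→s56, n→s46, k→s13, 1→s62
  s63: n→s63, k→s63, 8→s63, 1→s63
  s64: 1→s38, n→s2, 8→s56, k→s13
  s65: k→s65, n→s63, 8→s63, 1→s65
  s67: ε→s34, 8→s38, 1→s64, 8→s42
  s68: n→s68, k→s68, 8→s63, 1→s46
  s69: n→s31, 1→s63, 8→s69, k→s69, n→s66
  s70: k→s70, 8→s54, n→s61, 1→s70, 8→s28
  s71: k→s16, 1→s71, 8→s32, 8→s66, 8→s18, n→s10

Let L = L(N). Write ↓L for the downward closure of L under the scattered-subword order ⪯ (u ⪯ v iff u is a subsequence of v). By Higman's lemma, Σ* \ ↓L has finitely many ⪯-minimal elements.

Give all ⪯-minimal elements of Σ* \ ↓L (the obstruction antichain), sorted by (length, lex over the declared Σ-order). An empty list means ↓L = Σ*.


min(Σ*\↓L) = [881, 8nn8, 8k18k8, 1k1nkn].

|Q|=72, |F|=57, |δ|=262 (13 ε).
min D↑ (57 st, q0=0, F={8}): 0:8→1,1→2,n→0,k→0 1:8→3,1→4,n→5,k→6 2:8→4,1→2,n→2,k→7 3:8→3,1→8,n→9,k→3 4:8→3,1→4,n→10,k→11 5:8→9,1→10,n→12,k→13 6:8→3,1→14,n→13,k→6 7:8→15,1→16,n→7,k→7 8:8→8,1→8,n→8,k→8 9:8→9,1→8,n→17,k→9 10:8→9,1→10,n→18,k→19 11:8→3,1→20,n→19,k→11 12:8→8,1→18,n→12,k→12 13:8→9,1→21,n→12,k→13 14:8→22,1→14,n→21,k→23 15:8→3,1→24,n→25,k→11 16:8→24,1→16,n→26,k→16 17:8→8,1→8,n→17,k→17 18:8→8,1→18,n→18,k→27 19:8→9,1→28,n→27,k→19 20:8→29,1→20,n→30,k→20 21:8→31,1→21,n→18,k→32 22:8→22,1→8,n→31,k→17 23:8→22,1→20,n→32,k→23 24:8→33,1→24,n→34,k→35 25:8→9,1→36,n→27,k→19 26:8→37,1→26,n→26,k→38 27:8→8,1→39,n→27,k→27 28:8→40,1→28,n→41,k→28 29:8→29,1→8,n→42,k→43 30:8→42,1→30,n→41,k→44 31:8→31,1→8,n→17,k→17 32:8→31,1→28,n→27,k→32 33:8→33,1→8,n→45,k→33 34:8→45,1→34,n→41,k→46 35:8→33,1→20,n→47,k→35 36:8→48,1→36,n→41,k→49 37:8→50,1→37,n→34,k→46 38:8→51,1→38,n→8,k→38 39:8→8,1→39,n→41,k→39 40:8→40,1→8,n→52,k→43 41:8→8,1→41,n→41,k→53 42:8→42,1→8,n→52,k→54 43:8→8,1→8,n→52,k→43 44:8→55,1→44,n→8,k→44 45:8→45,1→8,n→52,k→56 46:8→56,1→44,n→8,k→46 47:8→45,1→30,n→41,k→46 48:8→48,1→8,n→52,k→48 49:8→48,1→28,n→41,k→49 50:8→50,1→8,n→45,k→56 51:8→56,1→51,n→8,k→46 52:8→8,1→8,n→52,k→54 53:8→8,1→53,n→8,k→53 54:8→8,1→8,n→8,k→54 55:8→55,1→8,n→8,k→54 56:8→56,1→8,n→8,k→56 (ε-aug+det+¬).
'881': N↓-sim [66, 60, 25, 2] end={s4,s63} ∉↓L; 3/3 single-dels accept.
'8nn8': |S_i|=[66, 60, 41, 15, 1] end={s63} — reject; 4/4 del acc.
'8k18k8': run [66, 60, 46, 30, 16, 9, 1] end={s63} — reject; 6/6 single-dels accept.
'1k1nkn': N↓-sim [66, 60, 54, 41, 24, 12, 1] end={s63} rej; 6/6 single-dels accept.
4 obstructions.


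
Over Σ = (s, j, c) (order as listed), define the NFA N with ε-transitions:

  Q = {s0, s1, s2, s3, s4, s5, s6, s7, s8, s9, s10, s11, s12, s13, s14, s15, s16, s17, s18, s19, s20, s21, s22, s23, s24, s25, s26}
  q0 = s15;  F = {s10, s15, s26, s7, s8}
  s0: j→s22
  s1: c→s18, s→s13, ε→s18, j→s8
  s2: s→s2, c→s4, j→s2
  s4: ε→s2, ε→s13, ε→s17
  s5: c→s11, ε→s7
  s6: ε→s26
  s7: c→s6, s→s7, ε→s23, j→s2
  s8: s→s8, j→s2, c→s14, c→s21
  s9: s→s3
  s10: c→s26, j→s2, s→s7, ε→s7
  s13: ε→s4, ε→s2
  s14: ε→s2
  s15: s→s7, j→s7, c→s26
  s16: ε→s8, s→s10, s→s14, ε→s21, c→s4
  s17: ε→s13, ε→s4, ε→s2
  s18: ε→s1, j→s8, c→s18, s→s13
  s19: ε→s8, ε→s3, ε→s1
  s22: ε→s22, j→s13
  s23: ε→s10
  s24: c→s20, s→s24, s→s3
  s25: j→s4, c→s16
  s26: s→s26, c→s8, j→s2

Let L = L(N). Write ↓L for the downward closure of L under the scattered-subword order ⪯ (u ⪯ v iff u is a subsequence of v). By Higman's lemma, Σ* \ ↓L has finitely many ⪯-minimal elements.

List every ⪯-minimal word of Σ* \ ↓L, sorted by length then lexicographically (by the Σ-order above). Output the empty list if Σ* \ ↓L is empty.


A = [sj, jj, cj, ccc].

|Q|=27, |F|=5, |δ|=59 (22 ε).
min D↑ (5 st, q0=0, F={3}): 0:s→1,j→1,c→2 1:s→1,j→3,c→2 2:s→2,j→3,c→4 3:s→3,j→3,c→3 4:s→4,j→3,c→3 [Hopcroft].
'sj': run [13, 12, 4] end={s13,s17,s2,s4} ∉↓L; 2/2 del acc.
'jj': |S_i|=[13, 12, 4] end={s13,s17,s2,s4} — reject; 2/2 deletions ∈↓L.
'cj': |S_i|=[13, 9, 4] end={s13,s17,s2,s4} — reject; 2/2 single-dels accept.
'ccc': |S_i|=[13, 9, 7, 6] end={s13,s14,s17,s2,s21,s4} rej; 3/3 single-dels accept.
4 obstructions.


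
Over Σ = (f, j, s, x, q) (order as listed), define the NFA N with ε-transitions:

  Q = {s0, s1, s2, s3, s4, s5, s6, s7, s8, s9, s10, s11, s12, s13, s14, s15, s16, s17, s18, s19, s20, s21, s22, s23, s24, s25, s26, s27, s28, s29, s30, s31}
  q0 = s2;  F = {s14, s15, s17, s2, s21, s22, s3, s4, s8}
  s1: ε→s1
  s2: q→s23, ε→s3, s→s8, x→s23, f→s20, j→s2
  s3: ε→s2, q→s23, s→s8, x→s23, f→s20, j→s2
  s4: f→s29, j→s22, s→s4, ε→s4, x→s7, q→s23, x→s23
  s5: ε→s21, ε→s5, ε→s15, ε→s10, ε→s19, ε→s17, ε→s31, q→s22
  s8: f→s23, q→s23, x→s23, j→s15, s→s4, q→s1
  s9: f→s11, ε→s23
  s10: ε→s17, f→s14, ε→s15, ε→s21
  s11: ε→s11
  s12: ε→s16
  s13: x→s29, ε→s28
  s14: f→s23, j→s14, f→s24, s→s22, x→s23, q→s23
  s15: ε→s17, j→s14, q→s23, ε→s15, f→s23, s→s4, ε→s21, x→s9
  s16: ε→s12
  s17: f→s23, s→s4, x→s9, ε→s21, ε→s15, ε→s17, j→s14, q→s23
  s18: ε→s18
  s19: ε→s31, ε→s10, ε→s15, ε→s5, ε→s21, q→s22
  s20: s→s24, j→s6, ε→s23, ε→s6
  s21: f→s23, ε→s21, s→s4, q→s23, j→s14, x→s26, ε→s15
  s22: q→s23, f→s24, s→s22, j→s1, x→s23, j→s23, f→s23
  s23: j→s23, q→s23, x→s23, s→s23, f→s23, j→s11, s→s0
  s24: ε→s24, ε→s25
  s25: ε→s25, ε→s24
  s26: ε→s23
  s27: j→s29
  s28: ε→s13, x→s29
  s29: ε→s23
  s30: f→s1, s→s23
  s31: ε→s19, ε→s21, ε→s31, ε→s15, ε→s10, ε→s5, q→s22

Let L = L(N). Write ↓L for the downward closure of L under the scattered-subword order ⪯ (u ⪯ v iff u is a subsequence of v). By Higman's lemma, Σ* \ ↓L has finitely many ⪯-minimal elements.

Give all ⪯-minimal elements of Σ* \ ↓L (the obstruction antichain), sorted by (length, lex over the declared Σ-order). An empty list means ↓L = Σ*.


|Q|=32, |F|=9, |δ|=117 (48 ε).
min D↑ (7 st, q0=0, F={1}): 0:f→1,j→0,s→2,x→1,q→1 1:f→1,j→1,s→1,x→1,q→1 2:f→1,j→3,s→4,x→1,q→1 3:f→1,j→5,s→4,x→1,q→1 4:f→1,j→6,s→4,x→1,q→1 5:f→1,j→5,s→6,x→1,q→1 6:f→1,j→1,s→6,x→1,q→1 [Hopcroft].
'f': N↓-sim [21, 8] end={s0,s11,s20,s23,s24,s25,s29,s6} rej; 1/1 single-dels accept.
'x': run [21, 6] end={s0,s11,s23,s26,s7,s9} rej; 1/1 single-dels accept.
'q': |S_i|=[21, 4] end={s0,s1,s11,s23} rej; 1/1 single-dels accept.
'ssjj': N↓-sim [21, 17, 10, 7, 4] end={s0,s1,s11,s23} ∉↓L; 4/4 deletions ∈↓L.
'sjjsj': N↓-sim [21, 17, 16, 8, 7, 4] end={s0,s1,s11,s23} rej; 5/5 deletions ∈↓L.
5 minimals (antichain).

min(Σ*\↓L) = [f, x, q, ssjj, sjjsj].


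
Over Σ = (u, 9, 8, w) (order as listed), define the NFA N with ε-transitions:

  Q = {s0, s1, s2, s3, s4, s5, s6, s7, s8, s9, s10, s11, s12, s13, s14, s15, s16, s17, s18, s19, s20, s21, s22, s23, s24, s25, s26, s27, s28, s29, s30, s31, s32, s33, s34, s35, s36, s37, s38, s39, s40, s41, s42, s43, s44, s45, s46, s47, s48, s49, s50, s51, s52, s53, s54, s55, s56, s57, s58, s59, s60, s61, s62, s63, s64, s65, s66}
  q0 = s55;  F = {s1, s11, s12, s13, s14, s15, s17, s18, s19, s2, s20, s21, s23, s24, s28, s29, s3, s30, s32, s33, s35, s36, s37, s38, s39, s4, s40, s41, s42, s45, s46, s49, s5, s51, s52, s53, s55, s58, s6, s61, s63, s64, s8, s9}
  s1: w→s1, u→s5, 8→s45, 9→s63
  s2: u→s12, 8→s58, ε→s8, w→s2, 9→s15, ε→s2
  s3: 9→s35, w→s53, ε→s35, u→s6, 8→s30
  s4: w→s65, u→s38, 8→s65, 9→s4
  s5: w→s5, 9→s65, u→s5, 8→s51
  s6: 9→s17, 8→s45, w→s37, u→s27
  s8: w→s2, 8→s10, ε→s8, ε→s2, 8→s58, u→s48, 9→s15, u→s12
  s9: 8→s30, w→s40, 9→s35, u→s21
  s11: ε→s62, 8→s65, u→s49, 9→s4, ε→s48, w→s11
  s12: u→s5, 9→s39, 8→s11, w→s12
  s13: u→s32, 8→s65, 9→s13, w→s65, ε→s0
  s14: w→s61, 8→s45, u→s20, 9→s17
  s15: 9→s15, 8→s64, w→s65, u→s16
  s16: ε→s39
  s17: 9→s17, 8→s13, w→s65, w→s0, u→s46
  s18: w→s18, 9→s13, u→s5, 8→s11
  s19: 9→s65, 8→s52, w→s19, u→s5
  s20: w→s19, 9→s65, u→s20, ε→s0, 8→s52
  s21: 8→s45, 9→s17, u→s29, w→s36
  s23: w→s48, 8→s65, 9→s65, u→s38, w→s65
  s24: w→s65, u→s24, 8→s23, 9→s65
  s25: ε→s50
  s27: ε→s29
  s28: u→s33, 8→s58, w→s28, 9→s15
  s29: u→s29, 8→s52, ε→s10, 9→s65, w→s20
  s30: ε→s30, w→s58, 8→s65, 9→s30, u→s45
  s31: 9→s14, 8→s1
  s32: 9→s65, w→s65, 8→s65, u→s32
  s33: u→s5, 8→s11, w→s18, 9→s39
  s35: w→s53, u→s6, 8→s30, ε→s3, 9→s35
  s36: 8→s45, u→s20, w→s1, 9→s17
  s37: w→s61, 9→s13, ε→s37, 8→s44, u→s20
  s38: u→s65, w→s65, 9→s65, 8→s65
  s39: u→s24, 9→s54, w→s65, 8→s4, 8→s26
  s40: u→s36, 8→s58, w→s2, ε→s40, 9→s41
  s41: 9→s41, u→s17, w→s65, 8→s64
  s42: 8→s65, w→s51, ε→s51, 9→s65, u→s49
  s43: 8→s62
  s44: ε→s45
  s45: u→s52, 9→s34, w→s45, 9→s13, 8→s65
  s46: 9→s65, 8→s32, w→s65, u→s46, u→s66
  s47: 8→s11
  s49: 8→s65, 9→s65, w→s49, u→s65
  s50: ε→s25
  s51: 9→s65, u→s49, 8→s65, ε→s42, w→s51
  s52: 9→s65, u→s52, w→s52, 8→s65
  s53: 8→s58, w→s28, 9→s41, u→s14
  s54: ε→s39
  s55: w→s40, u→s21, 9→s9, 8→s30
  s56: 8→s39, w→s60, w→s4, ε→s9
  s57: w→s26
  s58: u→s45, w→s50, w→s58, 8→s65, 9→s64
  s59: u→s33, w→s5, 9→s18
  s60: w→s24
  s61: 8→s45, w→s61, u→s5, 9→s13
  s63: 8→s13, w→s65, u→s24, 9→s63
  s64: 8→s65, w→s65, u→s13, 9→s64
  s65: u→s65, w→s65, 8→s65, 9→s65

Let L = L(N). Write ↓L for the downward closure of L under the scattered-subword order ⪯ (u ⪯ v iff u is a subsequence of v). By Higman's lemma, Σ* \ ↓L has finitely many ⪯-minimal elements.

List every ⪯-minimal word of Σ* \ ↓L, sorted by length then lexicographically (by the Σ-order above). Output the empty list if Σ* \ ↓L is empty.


min(Σ*\↓L) = [88, uu9, u9w, w9w, 99uw98, wwu8uu].

|Q|=67, |F|=44, |δ|=223 (23 ε).
min D↑ (42 st, q0=0, F={10}): 0:u→1,9→2,8→3,w→4 1:u→5,9→6,8→7,w→8 2:u→1,9→9,8→3,w→4 3:u→7,9→3,8→10,w→11 4:u→8,9→12,8→11,w→13 5:u→5,9→10,8→14,w→15 6:u→16,9→6,8→17,w→10 7:u→14,9→17,8→10,w→7 8:u→15,9→6,8→7,w→18 9:u→19,9→9,8→3,w→20 10:u→10,9→10,8→10,w→10 11:u→7,9→21,8→10,w→11 12:u→6,9→12,8→21,w→10 13:u→22,9→23,8→11,w→13 14:u→14,9→10,8→10,w→14 15:u→15,9→10,8→14,w→24 16:u→16,9→10,8→25,w→10 17:u→25,9→17,8→10,w→10 18:u→26,9→27,8→7,w→18 19:u→5,9→6,8→7,w→28 20:u→29,9→12,8→11,w→30 21:u→17,9→21,8→10,w→10 22:u→26,9→31,8→32,w→22 23:u→31,9→23,8→21,w→10 24:u→26,9→10,8→14,w→24 25:u→25,9→10,8→10,w→10 26:u→26,9→10,8→33,w→26 27:u→34,9→27,8→17,w→10 28:u→15,9→17,8→7,w→35 29:u→15,9→6,8→7,w→35 30:u→36,9→23,8→11,w→30 31:u→34,9→31,8→37,w→10 32:u→38,9→37,8→10,w→32 33:u→38,9→10,8→10,w→33 34:u→34,9→10,8→39,w→10 35:u→26,9→17,8→7,w→35 36:u→26,9→31,8→32,w→40 37:u→41,9→37,8→10,w→10 38:u→10,9→10,8→10,w→38 39:u→41,9→10,8→10,w→10 40:u→26,9→17,8→32,w→40 41:u→10,9→10,8→10,w→10 (ε-aug+det+¬).
'88': run [58, 24, 1] end={s65} rej; 2/2 single-dels accept.
'uu9': run [58, 42, 19, 1] end={s65} rej; 3/3 del acc.
'u9w': run [58, 42, 17, 3] end={s0,s48,s65} ∉↓L; 3/3 deletions ∈↓L.
'w9w': |S_i|=[58, 49, 21, 3] end={s0,s48,s65} — reject; 3/3 single-dels accept.
'99uw98': N↓-sim [58, 57, 49, 37, 22, 7, 1] end={s65} ∉↓L; 6/6 single-dels accept.
'wwu8uu': |S_i|=[58, 49, 38, 25, 11, 3, 1] end={s65} rej; 6/6 single-dels accept.
6 obstructions.


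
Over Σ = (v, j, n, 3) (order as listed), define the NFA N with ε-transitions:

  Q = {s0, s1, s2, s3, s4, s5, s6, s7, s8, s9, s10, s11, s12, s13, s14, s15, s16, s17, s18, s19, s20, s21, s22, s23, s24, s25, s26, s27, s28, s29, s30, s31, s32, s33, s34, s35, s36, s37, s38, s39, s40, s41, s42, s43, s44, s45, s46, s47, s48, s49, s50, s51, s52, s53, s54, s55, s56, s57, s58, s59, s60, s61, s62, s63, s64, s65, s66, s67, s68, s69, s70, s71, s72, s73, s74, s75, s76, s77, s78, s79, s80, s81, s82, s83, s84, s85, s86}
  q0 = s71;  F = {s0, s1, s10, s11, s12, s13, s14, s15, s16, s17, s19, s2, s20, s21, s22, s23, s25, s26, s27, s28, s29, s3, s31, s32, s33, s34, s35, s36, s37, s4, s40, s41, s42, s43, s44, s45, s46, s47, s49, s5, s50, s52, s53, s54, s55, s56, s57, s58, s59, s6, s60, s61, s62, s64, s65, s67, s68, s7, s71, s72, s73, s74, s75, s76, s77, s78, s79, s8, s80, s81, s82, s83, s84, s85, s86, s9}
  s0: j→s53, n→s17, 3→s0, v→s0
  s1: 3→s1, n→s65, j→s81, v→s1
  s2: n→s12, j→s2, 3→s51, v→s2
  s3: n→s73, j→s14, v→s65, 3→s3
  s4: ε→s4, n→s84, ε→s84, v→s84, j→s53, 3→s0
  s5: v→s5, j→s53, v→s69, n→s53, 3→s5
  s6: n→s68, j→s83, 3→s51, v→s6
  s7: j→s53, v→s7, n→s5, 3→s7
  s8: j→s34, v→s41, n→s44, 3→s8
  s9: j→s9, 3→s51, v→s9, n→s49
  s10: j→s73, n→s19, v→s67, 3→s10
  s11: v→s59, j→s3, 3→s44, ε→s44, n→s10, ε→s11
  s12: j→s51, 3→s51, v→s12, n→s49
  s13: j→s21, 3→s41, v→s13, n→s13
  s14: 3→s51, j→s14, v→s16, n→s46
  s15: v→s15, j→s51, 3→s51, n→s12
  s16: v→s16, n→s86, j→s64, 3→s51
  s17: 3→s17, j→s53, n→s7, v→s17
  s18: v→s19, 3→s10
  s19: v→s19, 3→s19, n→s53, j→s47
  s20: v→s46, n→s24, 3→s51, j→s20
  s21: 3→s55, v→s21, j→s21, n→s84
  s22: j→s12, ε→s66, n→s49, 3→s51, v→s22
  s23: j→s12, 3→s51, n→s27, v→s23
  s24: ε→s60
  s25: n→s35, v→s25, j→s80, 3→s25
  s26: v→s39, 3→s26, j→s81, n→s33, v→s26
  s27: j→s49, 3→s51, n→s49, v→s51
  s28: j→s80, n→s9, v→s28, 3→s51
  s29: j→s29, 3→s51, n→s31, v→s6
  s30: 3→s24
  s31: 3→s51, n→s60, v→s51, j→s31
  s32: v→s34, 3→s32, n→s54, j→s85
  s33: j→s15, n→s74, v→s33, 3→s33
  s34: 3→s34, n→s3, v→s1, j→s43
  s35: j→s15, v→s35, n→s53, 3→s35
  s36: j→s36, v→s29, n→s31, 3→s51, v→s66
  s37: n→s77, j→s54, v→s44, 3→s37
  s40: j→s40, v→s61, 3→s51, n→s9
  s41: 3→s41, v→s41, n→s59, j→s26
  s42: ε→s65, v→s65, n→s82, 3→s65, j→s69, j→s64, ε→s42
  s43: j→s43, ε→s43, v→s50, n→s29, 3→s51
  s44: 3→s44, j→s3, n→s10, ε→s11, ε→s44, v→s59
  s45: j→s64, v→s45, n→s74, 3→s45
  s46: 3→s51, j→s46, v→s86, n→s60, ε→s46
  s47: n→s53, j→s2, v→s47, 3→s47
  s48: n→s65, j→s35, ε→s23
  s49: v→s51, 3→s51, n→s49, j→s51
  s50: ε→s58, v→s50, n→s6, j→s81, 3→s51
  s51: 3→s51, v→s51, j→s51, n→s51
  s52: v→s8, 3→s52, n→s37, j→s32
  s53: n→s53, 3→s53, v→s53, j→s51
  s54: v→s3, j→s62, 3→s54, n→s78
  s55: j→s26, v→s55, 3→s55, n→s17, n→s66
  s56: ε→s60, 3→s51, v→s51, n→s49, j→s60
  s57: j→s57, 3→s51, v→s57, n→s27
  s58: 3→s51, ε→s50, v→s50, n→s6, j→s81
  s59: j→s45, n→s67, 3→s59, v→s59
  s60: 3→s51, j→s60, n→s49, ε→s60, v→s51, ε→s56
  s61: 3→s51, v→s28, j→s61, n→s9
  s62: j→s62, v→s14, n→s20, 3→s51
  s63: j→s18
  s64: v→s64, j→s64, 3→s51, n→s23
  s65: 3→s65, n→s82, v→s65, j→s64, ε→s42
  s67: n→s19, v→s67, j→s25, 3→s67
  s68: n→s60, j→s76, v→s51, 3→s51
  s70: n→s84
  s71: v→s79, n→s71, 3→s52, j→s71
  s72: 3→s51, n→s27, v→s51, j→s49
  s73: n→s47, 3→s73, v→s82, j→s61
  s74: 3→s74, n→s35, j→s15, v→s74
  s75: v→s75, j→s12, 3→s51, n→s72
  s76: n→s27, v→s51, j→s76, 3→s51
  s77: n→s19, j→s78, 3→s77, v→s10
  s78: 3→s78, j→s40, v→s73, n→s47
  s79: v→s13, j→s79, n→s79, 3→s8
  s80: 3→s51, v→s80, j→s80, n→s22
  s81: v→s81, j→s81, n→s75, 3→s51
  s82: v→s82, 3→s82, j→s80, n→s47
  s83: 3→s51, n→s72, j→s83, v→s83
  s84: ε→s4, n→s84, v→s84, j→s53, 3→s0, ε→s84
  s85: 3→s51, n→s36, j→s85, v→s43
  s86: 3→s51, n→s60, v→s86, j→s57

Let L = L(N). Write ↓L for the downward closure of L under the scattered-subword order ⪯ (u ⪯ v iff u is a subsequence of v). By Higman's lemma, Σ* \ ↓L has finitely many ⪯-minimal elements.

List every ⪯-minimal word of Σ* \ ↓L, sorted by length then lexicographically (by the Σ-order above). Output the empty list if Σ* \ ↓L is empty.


A = [3jj3, vvjnjj, 3jjnnv, 3nnnnj].

|Q|=87, |F|=76, |δ|=341 (21 ε).
min D↑ (72 st, q0=0, F={23}): 0:v→1,j→0,n→0,3→2 1:v→3,j→1,n→1,3→4 2:v→4,j→5,n→6,3→2 3:v→3,j→7,n→3,3→8 4:v→8,j→9,n→10,3→4 5:v→9,j→11,n→12,3→5 6:v→10,j→12,n→13,3→6 7:v→7,j→7,n→14,3→15 8:v→8,j→16,n→17,3→8 9:v→18,j→19,n→20,3→9 10:v→17,j→20,n→21,3→10 11:v→19,j→11,n→22,3→23 12:v→20,j→24,n→25,3→12 13:v→21,j→25,n→26,3→13 14:v→14,j→27,n→14,3→28 15:v→15,j→16,n→29,3→15 16:v→16,j→30,n→31,3→16 17:v→17,j→32,n→33,3→17 18:v→18,j→30,n→34,3→18 19:v→35,j→19,n→36,3→23 20:v→34,j→37,n→38,3→20 21:v→33,j→38,n→26,3→21 22:v→36,j→22,n→39,3→23 23:v→23,j→23,n→23,3→23 24:v→37,j→24,n→40,3→23 25:v→38,j→41,n→42,3→25 26:v→26,j→42,n→27,3→26 27:v→27,j→23,n→27,3→27 28:v→28,j→27,n→29,3→28 29:v→29,j→27,n→43,3→29 30:v→30,j→30,n→44,3→23 31:v→31,j→45,n→46,3→31 32:v→32,j→47,n→46,3→32 33:v→33,j→48,n→26,3→33 34:v→34,j→47,n→49,3→34 35:v→35,j→30,n→50,3→23 36:v→50,j→36,n→39,3→23 37:v→51,j→37,n→52,3→23 38:v→49,j→53,n→42,3→38 39:v→23,j→39,n→54,3→23 40:v→52,j→40,n→54,3→23 41:v→53,j→41,n→55,3→23 42:v→42,j→56,n→27,3→42 43:v→43,j→27,n→57,3→43 44:v→44,j→58,n→59,3→23 45:v→45,j→23,n→58,3→23 46:v→46,j→45,n→60,3→46 47:v→47,j→47,n→61,3→23 48:v→48,j→62,n→60,3→48 49:v→49,j→62,n→42,3→49 50:v→50,j→63,n→64,3→23 51:v→51,j→47,n→65,3→23 52:v→65,j→52,n→54,3→23 53:v→66,j→53,n→55,3→23 54:v→23,j→54,n→67,3→23 55:v→55,j→55,n→67,3→23 56:v→56,j→56,n→58,3→23 57:v→57,j→27,n→27,3→57 58:v→58,j→23,n→67,3→23 59:v→23,j→67,n→68,3→23 60:v→60,j→45,n→27,3→60 61:v→61,j→58,n→68,3→23 62:v→62,j→62,n→69,3→23 63:v→63,j→63,n→59,3→23 64:v→23,j→70,n→54,3→23 65:v→65,j→71,n→54,3→23 66:v→66,j→62,n→55,3→23 67:v→23,j→23,n→67,3→23 68:v→23,j→67,n→67,3→23 69:v→69,j→58,n→67,3→23 70:v→23,j→70,n→68,3→23 71:v→71,j→71,n→68,3→23 (ε-aug+det+¬).
'3jj3': N↓-sim [81, 75, 59, 40, 1] end={s51} rej; 4/4 deletions ∈↓L.
'vvjnjj': run [81, 68, 54, 38, 21, 5, 1] end={s51} rej; 6/6 del acc.
'3jjnnv': run [81, 75, 59, 40, 24, 10, 1] end={s51} rej; 6/6 deletions ∈↓L.
'3nnnnj': |S_i|=[81, 75, 60, 40, 18, 4, 1] end={s51} ∉↓L; 6/6 del acc.
4 words, ⪯-incomp.
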